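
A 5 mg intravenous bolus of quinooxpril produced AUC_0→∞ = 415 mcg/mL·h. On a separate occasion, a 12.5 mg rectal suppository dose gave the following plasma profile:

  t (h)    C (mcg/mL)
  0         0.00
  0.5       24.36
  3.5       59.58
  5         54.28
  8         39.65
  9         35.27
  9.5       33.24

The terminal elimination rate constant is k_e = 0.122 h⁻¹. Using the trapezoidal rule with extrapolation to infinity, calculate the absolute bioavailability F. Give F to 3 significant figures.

Trapezoidal AUC_0→9.5 (rectal suppository):
  [0→0.5]: (0.00+24.36)/2 × 0.5 = 6.09
  [0.5→3.5]: (24.36+59.58)/2 × 3 = 125.91
  [3.5→5]: (59.58+54.28)/2 × 1.5 = 85.395
  [5→8]: (54.28+39.65)/2 × 3 = 140.895
  [8→9]: (39.65+35.27)/2 × 1 = 37.46
  [9→9.5]: (35.27+33.24)/2 × 0.5 = 17.1275
  Sum = 412.8775 mcg/mL·h
Tail: C_last/k_e = 33.24/0.122 = 272.459
AUC_0→∞ (rectal suppository) = 412.8775 + 272.459 = 685.3365 mcg/mL·h
F = (AUC_ev/D_ev)/(AUC_iv/D_iv) = (685.3365/12.5)/(415/5) = 54.82692/83 = 0.6606

F = 0.661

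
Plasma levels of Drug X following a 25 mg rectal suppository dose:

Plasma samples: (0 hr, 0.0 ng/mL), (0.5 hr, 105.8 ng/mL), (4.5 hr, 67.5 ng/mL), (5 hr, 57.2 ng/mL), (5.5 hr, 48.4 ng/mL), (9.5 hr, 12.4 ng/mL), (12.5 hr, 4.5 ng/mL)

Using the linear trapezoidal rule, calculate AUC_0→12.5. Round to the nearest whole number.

AUC = 578 ng/mL·hr

Trapezoidal AUC_0→12.5:
  [0→0.5]: (0.0+105.8)/2 × 0.5 = 26.45
  [0.5→4.5]: (105.8+67.5)/2 × 4 = 346.6
  [4.5→5]: (67.5+57.2)/2 × 0.5 = 31.175
  [5→5.5]: (57.2+48.4)/2 × 0.5 = 26.4
  [5.5→9.5]: (48.4+12.4)/2 × 4 = 121.6
  [9.5→12.5]: (12.4+4.5)/2 × 3 = 25.35
  Sum = 577.575 ng/mL·hr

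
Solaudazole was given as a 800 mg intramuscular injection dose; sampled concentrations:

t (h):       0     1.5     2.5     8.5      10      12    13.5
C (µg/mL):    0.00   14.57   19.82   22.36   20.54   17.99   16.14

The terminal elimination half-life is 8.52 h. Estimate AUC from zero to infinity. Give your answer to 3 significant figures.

AUC = 449 µg/mL·h

Trapezoidal AUC_0→13.5:
  [0→1.5]: (0.00+14.57)/2 × 1.5 = 10.9275
  [1.5→2.5]: (14.57+19.82)/2 × 1 = 17.195
  [2.5→8.5]: (19.82+22.36)/2 × 6 = 126.54
  [8.5→10]: (22.36+20.54)/2 × 1.5 = 32.175
  [10→12]: (20.54+17.99)/2 × 2 = 38.53
  [12→13.5]: (17.99+16.14)/2 × 1.5 = 25.5975
  Sum = 250.965 µg/mL·h
k_e = ln2 / t½ = 0.693147 / 8.52 = 0.0814 h^-1
Extrapolated tail: C_last / k_e = 16.14 / 0.0814 = 198.280
AUC_0→∞ = 250.965 + 198.280 = 449.245 µg/mL·h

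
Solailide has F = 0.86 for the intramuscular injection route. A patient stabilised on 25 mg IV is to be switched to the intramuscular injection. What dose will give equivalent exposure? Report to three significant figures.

D_intramuscular = 29.1 mg

For equal systemic exposure: F × D_ev = D_iv
D_ev = D_iv / F = 25 / 0.86 = 29.0698 mg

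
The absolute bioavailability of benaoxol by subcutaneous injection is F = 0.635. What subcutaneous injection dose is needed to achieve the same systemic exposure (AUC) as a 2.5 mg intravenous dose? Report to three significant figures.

For equal systemic exposure: F × D_ev = D_iv
D_ev = D_iv / F = 2.5 / 0.635 = 3.93701 mg

D_subcutaneous = 3.94 mg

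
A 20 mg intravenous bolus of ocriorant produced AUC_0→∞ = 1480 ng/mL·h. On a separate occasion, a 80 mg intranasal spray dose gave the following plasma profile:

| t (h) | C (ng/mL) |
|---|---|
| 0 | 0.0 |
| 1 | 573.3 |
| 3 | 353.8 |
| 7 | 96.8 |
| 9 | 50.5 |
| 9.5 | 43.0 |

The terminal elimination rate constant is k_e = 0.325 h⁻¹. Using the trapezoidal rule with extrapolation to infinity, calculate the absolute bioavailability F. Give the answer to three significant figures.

F = 0.408

Trapezoidal AUC_0→9.5 (intranasal spray):
  [0→1]: (0.0+573.3)/2 × 1 = 286.65
  [1→3]: (573.3+353.8)/2 × 2 = 927.1
  [3→7]: (353.8+96.8)/2 × 4 = 901.2
  [7→9]: (96.8+50.5)/2 × 2 = 147.3
  [9→9.5]: (50.5+43.0)/2 × 0.5 = 23.375
  Sum = 2285.625 ng/mL·h
Tail: C_last/k_e = 43.0/0.325 = 132.308
AUC_0→∞ (intranasal spray) = 2285.625 + 132.308 = 2417.933 ng/mL·h
F = (AUC_ev/D_ev)/(AUC_iv/D_iv) = (2417.933/80)/(1480/20) = 30.2242/74 = 0.4084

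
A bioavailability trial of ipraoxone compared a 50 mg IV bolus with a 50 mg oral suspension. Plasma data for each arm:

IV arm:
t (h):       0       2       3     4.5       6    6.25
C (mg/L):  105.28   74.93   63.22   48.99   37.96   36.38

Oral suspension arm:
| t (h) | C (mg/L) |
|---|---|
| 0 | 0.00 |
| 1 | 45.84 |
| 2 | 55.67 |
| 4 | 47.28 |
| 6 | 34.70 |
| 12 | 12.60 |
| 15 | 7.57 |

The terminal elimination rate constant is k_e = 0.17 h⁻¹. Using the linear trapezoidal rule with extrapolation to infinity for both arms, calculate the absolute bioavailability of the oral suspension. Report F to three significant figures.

Trapezoidal AUC_0→6.25 (IV):
  [0→2]: (105.28+74.93)/2 × 2 = 180.21
  [2→3]: (74.93+63.22)/2 × 1 = 69.075
  [3→4.5]: (63.22+48.99)/2 × 1.5 = 84.1575
  [4.5→6]: (48.99+37.96)/2 × 1.5 = 65.2125
  [6→6.25]: (37.96+36.38)/2 × 0.25 = 9.2925
  Sum = 407.9475 mg/L·h
IV tail: 36.38/0.17 = 214.000; AUC_iv,0→∞ = 407.9475 + 214.000 = 621.9475 mg/L·h
Trapezoidal AUC_0→15 (oral suspension):
  [0→1]: (0.00+45.84)/2 × 1 = 22.92
  [1→2]: (45.84+55.67)/2 × 1 = 50.755
  [2→4]: (55.67+47.28)/2 × 2 = 102.95
  [4→6]: (47.28+34.70)/2 × 2 = 81.98
  [6→12]: (34.70+12.60)/2 × 6 = 141.9
  [12→15]: (12.60+7.57)/2 × 3 = 30.255
  Sum = 430.76 mg/L·h
oral suspension tail: 7.57/0.17 = 44.529; AUC_ev,0→∞ = 430.76 + 44.529 = 475.289 mg/L·h
F = (AUC_ev/D_ev)/(AUC_iv/D_iv) = (475.289/50)/(621.9475/50) = 9.50578/12.43895 = 0.7642

F = 0.764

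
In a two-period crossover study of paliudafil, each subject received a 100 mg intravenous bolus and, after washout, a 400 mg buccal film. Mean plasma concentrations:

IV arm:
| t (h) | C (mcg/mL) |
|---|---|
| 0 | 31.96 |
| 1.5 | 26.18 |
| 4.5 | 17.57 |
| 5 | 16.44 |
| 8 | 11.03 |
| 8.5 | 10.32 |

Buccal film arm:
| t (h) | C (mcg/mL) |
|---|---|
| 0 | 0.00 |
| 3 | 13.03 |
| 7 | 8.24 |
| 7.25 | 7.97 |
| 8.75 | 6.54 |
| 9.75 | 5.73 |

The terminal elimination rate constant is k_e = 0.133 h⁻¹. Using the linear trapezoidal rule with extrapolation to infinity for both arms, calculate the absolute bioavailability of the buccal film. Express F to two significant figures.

Trapezoidal AUC_0→8.5 (IV):
  [0→1.5]: (31.96+26.18)/2 × 1.5 = 43.605
  [1.5→4.5]: (26.18+17.57)/2 × 3 = 65.625
  [4.5→5]: (17.57+16.44)/2 × 0.5 = 8.5025
  [5→8]: (16.44+11.03)/2 × 3 = 41.205
  [8→8.5]: (11.03+10.32)/2 × 0.5 = 5.3375
  Sum = 164.275 mcg/mL·h
IV tail: 10.32/0.133 = 77.594; AUC_iv,0→∞ = 164.275 + 77.594 = 241.869 mcg/mL·h
Trapezoidal AUC_0→9.75 (buccal film):
  [0→3]: (0.00+13.03)/2 × 3 = 19.545
  [3→7]: (13.03+8.24)/2 × 4 = 42.54
  [7→7.25]: (8.24+7.97)/2 × 0.25 = 2.02625
  [7.25→8.75]: (7.97+6.54)/2 × 1.5 = 10.8825
  [8.75→9.75]: (6.54+5.73)/2 × 1 = 6.135
  Sum = 81.12875 mcg/mL·h
buccal film tail: 5.73/0.133 = 43.083; AUC_ev,0→∞ = 81.12875 + 43.083 = 124.21175 mcg/mL·h
F = (AUC_ev/D_ev)/(AUC_iv/D_iv) = (124.21175/400)/(241.869/100) = 0.310529/2.41869 = 0.1284

F = 0.13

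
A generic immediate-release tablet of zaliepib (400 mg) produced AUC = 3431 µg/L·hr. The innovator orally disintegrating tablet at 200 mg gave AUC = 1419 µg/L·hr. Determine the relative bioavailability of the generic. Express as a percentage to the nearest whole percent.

F_rel = 121%

F_rel = (AUC_test/D_test) / (AUC_ref/D_ref)
      = (3431/400) / (1419/200)
      = 8.5775 / 7.095 = 1.2089 = 120.89%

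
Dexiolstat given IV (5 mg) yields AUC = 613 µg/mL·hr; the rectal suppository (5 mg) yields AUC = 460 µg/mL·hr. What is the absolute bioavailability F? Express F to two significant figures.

F = 0.75

F = (AUC_ev / D_ev) / (AUC_iv / D_iv)
  = (460/5) / (613/5)
  = 92 / 122.6 = 0.7504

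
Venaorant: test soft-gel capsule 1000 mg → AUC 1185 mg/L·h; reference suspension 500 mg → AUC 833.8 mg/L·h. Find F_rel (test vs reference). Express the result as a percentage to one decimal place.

F_rel = (AUC_test/D_test) / (AUC_ref/D_ref)
      = (1185/1000) / (833.8/500)
      = 1.185 / 1.6676 = 0.7106 = 71.06%

F_rel = 71.1%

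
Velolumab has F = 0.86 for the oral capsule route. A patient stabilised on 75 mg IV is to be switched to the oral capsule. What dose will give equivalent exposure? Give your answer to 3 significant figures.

For equal systemic exposure: F × D_ev = D_iv
D_ev = D_iv / F = 75 / 0.86 = 87.2093 mg

D_oral = 87.2 mg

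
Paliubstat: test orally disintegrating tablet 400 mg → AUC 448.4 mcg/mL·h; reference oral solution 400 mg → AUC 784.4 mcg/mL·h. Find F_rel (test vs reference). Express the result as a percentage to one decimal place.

F_rel = (AUC_test/D_test) / (AUC_ref/D_ref)
      = (448.4/400) / (784.4/400)
      = 1.121 / 1.961 = 0.5716 = 57.16%

F_rel = 57.2%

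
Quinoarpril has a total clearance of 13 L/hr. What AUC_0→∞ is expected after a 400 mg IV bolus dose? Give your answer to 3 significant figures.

AUC = 30.8 mg/L·hr

AUC_0→∞ = Dose_iv / CL
        = 400 / 13 = 30.7692 mg/L·hr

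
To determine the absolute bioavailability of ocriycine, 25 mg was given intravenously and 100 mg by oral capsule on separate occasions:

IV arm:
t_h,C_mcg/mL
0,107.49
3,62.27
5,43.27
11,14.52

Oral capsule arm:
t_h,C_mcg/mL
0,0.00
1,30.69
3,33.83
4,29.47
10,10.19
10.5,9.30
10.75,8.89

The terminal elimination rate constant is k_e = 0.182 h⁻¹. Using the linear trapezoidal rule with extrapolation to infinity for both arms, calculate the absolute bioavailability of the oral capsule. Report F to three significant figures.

F = 0.117

Trapezoidal AUC_0→11 (IV):
  [0→3]: (107.49+62.27)/2 × 3 = 254.64
  [3→5]: (62.27+43.27)/2 × 2 = 105.54
  [5→11]: (43.27+14.52)/2 × 6 = 173.37
  Sum = 533.55 mcg/mL·h
IV tail: 14.52/0.182 = 79.780; AUC_iv,0→∞ = 533.55 + 79.780 = 613.33 mcg/mL·h
Trapezoidal AUC_0→10.75 (oral capsule):
  [0→1]: (0.00+30.69)/2 × 1 = 15.345
  [1→3]: (30.69+33.83)/2 × 2 = 64.52
  [3→4]: (33.83+29.47)/2 × 1 = 31.65
  [4→10]: (29.47+10.19)/2 × 6 = 118.98
  [10→10.5]: (10.19+9.30)/2 × 0.5 = 4.8725
  [10.5→10.75]: (9.30+8.89)/2 × 0.25 = 2.27375
  Sum = 237.64125 mcg/mL·h
oral capsule tail: 8.89/0.182 = 48.846; AUC_ev,0→∞ = 237.64125 + 48.846 = 286.48725 mcg/mL·h
F = (AUC_ev/D_ev)/(AUC_iv/D_iv) = (286.48725/100)/(613.33/25) = 2.8648725/24.5332 = 0.1168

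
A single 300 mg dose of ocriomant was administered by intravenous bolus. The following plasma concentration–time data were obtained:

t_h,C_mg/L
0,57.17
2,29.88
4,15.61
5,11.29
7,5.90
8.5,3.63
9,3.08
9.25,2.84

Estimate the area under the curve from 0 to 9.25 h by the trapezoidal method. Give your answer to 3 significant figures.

Trapezoidal AUC_0→9.25:
  [0→2]: (57.17+29.88)/2 × 2 = 87.05
  [2→4]: (29.88+15.61)/2 × 2 = 45.49
  [4→5]: (15.61+11.29)/2 × 1 = 13.45
  [5→7]: (11.29+5.90)/2 × 2 = 17.19
  [7→8.5]: (5.90+3.63)/2 × 1.5 = 7.1475
  [8.5→9]: (3.63+3.08)/2 × 0.5 = 1.6775
  [9→9.25]: (3.08+2.84)/2 × 0.25 = 0.74
  Sum = 172.745 mg/L·h

AUC = 173 mg/L·h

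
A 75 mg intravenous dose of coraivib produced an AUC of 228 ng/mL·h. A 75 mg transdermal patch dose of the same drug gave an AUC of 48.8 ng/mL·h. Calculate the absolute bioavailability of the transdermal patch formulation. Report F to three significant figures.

F = (AUC_ev / D_ev) / (AUC_iv / D_iv)
  = (48.8/75) / (228/75)
  = 0.650667 / 3.04 = 0.2140

F = 0.214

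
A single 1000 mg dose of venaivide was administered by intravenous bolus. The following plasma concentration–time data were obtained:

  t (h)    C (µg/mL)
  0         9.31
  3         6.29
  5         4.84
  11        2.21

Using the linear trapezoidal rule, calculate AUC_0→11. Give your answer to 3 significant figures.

Trapezoidal AUC_0→11:
  [0→3]: (9.31+6.29)/2 × 3 = 23.4
  [3→5]: (6.29+4.84)/2 × 2 = 11.13
  [5→11]: (4.84+2.21)/2 × 6 = 21.15
  Sum = 55.68 µg/mL·h

AUC = 55.7 µg/mL·h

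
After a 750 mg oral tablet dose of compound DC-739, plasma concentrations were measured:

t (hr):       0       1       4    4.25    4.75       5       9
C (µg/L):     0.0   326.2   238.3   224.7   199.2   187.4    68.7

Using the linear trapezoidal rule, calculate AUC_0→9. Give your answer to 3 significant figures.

AUC = 1730 µg/L·hr

Trapezoidal AUC_0→9:
  [0→1]: (0.0+326.2)/2 × 1 = 163.1
  [1→4]: (326.2+238.3)/2 × 3 = 846.75
  [4→4.25]: (238.3+224.7)/2 × 0.25 = 57.875
  [4.25→4.75]: (224.7+199.2)/2 × 0.5 = 105.975
  [4.75→5]: (199.2+187.4)/2 × 0.25 = 48.325
  [5→9]: (187.4+68.7)/2 × 4 = 512.2
  Sum = 1734.225 µg/L·hr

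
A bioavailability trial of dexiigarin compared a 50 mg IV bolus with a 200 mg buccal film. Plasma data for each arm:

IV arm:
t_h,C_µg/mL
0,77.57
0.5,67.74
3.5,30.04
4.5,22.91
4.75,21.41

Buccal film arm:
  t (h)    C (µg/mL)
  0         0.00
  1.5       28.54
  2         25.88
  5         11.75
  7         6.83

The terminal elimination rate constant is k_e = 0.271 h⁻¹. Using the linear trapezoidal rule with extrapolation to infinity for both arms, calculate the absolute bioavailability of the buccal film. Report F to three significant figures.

Trapezoidal AUC_0→4.75 (IV):
  [0→0.5]: (77.57+67.74)/2 × 0.5 = 36.3275
  [0.5→3.5]: (67.74+30.04)/2 × 3 = 146.67
  [3.5→4.5]: (30.04+22.91)/2 × 1 = 26.475
  [4.5→4.75]: (22.91+21.41)/2 × 0.25 = 5.54
  Sum = 215.0125 µg/mL·h
IV tail: 21.41/0.271 = 79.004; AUC_iv,0→∞ = 215.0125 + 79.004 = 294.0165 µg/mL·h
Trapezoidal AUC_0→7 (buccal film):
  [0→1.5]: (0.00+28.54)/2 × 1.5 = 21.405
  [1.5→2]: (28.54+25.88)/2 × 0.5 = 13.605
  [2→5]: (25.88+11.75)/2 × 3 = 56.445
  [5→7]: (11.75+6.83)/2 × 2 = 18.58
  Sum = 110.035 µg/mL·h
buccal film tail: 6.83/0.271 = 25.203; AUC_ev,0→∞ = 110.035 + 25.203 = 135.238 µg/mL·h
F = (AUC_ev/D_ev)/(AUC_iv/D_iv) = (135.238/200)/(294.0165/50) = 0.67619/5.88033 = 0.1150

F = 0.115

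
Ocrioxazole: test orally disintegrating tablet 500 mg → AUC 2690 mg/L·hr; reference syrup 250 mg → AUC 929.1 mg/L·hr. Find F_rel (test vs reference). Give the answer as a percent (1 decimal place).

F_rel = (AUC_test/D_test) / (AUC_ref/D_ref)
      = (2690/500) / (929.1/250)
      = 5.38 / 3.7164 = 1.4476 = 144.76%

F_rel = 144.8%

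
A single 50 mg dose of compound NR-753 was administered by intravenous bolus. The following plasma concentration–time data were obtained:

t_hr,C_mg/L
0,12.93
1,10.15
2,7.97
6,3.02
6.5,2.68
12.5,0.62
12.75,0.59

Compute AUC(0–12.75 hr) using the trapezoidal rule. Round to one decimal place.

AUC = 54.1 mg/L·hr

Trapezoidal AUC_0→12.75:
  [0→1]: (12.93+10.15)/2 × 1 = 11.54
  [1→2]: (10.15+7.97)/2 × 1 = 9.06
  [2→6]: (7.97+3.02)/2 × 4 = 21.98
  [6→6.5]: (3.02+2.68)/2 × 0.5 = 1.425
  [6.5→12.5]: (2.68+0.62)/2 × 6 = 9.9
  [12.5→12.75]: (0.62+0.59)/2 × 0.25 = 0.15125
  Sum = 54.05625 mg/L·hr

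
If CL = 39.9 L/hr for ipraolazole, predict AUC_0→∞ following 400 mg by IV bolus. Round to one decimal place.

AUC_0→∞ = Dose_iv / CL
        = 400 / 39.9 = 10.0251 mg/L·hr

AUC = 10.0 mg/L·hr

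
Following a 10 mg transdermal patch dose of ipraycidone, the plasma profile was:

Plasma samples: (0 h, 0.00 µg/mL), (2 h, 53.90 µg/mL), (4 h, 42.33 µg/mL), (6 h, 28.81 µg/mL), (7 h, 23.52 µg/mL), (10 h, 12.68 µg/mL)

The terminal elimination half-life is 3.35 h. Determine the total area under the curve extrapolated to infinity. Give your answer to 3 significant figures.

Trapezoidal AUC_0→10:
  [0→2]: (0.00+53.90)/2 × 2 = 53.9
  [2→4]: (53.90+42.33)/2 × 2 = 96.23
  [4→6]: (42.33+28.81)/2 × 2 = 71.14
  [6→7]: (28.81+23.52)/2 × 1 = 26.165
  [7→10]: (23.52+12.68)/2 × 3 = 54.3
  Sum = 301.735 µg/mL·h
k_e = ln2 / t½ = 0.693147 / 3.35 = 0.2069 h^-1
Extrapolated tail: C_last / k_e = 12.68 / 0.2069 = 61.286
AUC_0→∞ = 301.735 + 61.286 = 363.021 µg/mL·h

AUC = 363 µg/mL·h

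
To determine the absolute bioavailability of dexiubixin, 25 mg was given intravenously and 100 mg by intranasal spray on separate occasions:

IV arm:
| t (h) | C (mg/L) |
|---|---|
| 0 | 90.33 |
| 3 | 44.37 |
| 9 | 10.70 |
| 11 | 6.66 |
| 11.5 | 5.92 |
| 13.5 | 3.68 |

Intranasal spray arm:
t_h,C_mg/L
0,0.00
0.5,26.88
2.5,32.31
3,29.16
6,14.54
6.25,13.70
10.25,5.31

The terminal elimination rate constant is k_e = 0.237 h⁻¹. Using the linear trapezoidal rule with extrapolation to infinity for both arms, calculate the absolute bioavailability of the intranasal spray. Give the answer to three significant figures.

Trapezoidal AUC_0→13.5 (IV):
  [0→3]: (90.33+44.37)/2 × 3 = 202.05
  [3→9]: (44.37+10.70)/2 × 6 = 165.21
  [9→11]: (10.70+6.66)/2 × 2 = 17.36
  [11→11.5]: (6.66+5.92)/2 × 0.5 = 3.145
  [11.5→13.5]: (5.92+3.68)/2 × 2 = 9.6
  Sum = 397.365 mg/L·h
IV tail: 3.68/0.237 = 15.527; AUC_iv,0→∞ = 397.365 + 15.527 = 412.892 mg/L·h
Trapezoidal AUC_0→10.25 (intranasal spray):
  [0→0.5]: (0.00+26.88)/2 × 0.5 = 6.72
  [0.5→2.5]: (26.88+32.31)/2 × 2 = 59.19
  [2.5→3]: (32.31+29.16)/2 × 0.5 = 15.3675
  [3→6]: (29.16+14.54)/2 × 3 = 65.55
  [6→6.25]: (14.54+13.70)/2 × 0.25 = 3.53
  [6.25→10.25]: (13.70+5.31)/2 × 4 = 38.02
  Sum = 188.3775 mg/L·h
intranasal spray tail: 5.31/0.237 = 22.405; AUC_ev,0→∞ = 188.3775 + 22.405 = 210.7825 mg/L·h
F = (AUC_ev/D_ev)/(AUC_iv/D_iv) = (210.7825/100)/(412.892/25) = 2.107825/16.51568 = 0.1276

F = 0.128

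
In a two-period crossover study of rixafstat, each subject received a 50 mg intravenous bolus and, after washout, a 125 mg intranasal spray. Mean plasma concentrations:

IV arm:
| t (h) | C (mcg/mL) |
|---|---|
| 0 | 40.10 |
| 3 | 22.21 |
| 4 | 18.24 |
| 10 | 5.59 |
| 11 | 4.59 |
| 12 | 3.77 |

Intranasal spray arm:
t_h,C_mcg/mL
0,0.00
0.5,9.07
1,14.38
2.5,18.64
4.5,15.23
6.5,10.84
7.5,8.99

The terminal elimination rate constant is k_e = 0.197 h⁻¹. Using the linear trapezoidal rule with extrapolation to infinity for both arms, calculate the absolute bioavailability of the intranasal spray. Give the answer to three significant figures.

F = 0.278

Trapezoidal AUC_0→12 (IV):
  [0→3]: (40.10+22.21)/2 × 3 = 93.465
  [3→4]: (22.21+18.24)/2 × 1 = 20.225
  [4→10]: (18.24+5.59)/2 × 6 = 71.49
  [10→11]: (5.59+4.59)/2 × 1 = 5.09
  [11→12]: (4.59+3.77)/2 × 1 = 4.18
  Sum = 194.45 mcg/mL·h
IV tail: 3.77/0.197 = 19.137; AUC_iv,0→∞ = 194.45 + 19.137 = 213.587 mcg/mL·h
Trapezoidal AUC_0→7.5 (intranasal spray):
  [0→0.5]: (0.00+9.07)/2 × 0.5 = 2.2675
  [0.5→1]: (9.07+14.38)/2 × 0.5 = 5.8625
  [1→2.5]: (14.38+18.64)/2 × 1.5 = 24.765
  [2.5→4.5]: (18.64+15.23)/2 × 2 = 33.87
  [4.5→6.5]: (15.23+10.84)/2 × 2 = 26.07
  [6.5→7.5]: (10.84+8.99)/2 × 1 = 9.915
  Sum = 102.75 mcg/mL·h
intranasal spray tail: 8.99/0.197 = 45.635; AUC_ev,0→∞ = 102.75 + 45.635 = 148.385 mcg/mL·h
F = (AUC_ev/D_ev)/(AUC_iv/D_iv) = (148.385/125)/(213.587/50) = 1.18708/4.27174 = 0.2779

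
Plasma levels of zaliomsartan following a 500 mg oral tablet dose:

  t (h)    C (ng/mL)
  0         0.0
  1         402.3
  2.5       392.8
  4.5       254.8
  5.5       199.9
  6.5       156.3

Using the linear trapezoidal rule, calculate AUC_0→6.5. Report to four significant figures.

AUC = 1851 ng/mL·h

Trapezoidal AUC_0→6.5:
  [0→1]: (0.0+402.3)/2 × 1 = 201.15
  [1→2.5]: (402.3+392.8)/2 × 1.5 = 596.325
  [2.5→4.5]: (392.8+254.8)/2 × 2 = 647.6
  [4.5→5.5]: (254.8+199.9)/2 × 1 = 227.35
  [5.5→6.5]: (199.9+156.3)/2 × 1 = 178.1
  Sum = 1850.525 ng/mL·h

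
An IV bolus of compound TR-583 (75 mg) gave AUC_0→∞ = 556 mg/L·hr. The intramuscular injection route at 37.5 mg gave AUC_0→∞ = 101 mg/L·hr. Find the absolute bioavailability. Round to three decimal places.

F = 0.363

F = (AUC_ev / D_ev) / (AUC_iv / D_iv)
  = (101/37.5) / (556/75)
  = 2.69333 / 7.41333 = 0.3633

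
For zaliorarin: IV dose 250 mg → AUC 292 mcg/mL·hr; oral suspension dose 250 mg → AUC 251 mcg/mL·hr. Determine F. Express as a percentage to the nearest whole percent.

F = 86%

F = (AUC_ev / D_ev) / (AUC_iv / D_iv)
  = (251/250) / (292/250)
  = 1.004 / 1.168 = 0.8596
  = 85.96%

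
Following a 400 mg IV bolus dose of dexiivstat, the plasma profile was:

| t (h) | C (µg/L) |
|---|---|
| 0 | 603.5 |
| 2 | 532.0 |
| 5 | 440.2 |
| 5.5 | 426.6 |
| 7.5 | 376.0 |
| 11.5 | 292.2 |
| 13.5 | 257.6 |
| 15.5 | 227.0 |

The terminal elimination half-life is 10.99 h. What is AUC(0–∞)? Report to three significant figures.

AUC = 9580 µg/L·h

Trapezoidal AUC_0→15.5:
  [0→2]: (603.5+532.0)/2 × 2 = 1135.5
  [2→5]: (532.0+440.2)/2 × 3 = 1458.3
  [5→5.5]: (440.2+426.6)/2 × 0.5 = 216.7
  [5.5→7.5]: (426.6+376.0)/2 × 2 = 802.6
  [7.5→11.5]: (376.0+292.2)/2 × 4 = 1336.4
  [11.5→13.5]: (292.2+257.6)/2 × 2 = 549.8
  [13.5→15.5]: (257.6+227.0)/2 × 2 = 484.6
  Sum = 5983.9 µg/L·h
k_e = ln2 / t½ = 0.693147 / 10.99 = 0.0631 h^-1
Extrapolated tail: C_last / k_e = 227.0 / 0.0631 = 3597.464
AUC_0→∞ = 5983.9 + 3597.464 = 9581.364 µg/L·h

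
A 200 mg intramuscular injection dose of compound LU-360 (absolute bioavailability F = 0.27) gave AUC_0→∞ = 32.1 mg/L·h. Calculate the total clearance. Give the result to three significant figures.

CL = 1.68 L/h

CL = F × Dose / AUC_0→∞
   = 0.27 × 200 / 32.1 = 1.68224 L/h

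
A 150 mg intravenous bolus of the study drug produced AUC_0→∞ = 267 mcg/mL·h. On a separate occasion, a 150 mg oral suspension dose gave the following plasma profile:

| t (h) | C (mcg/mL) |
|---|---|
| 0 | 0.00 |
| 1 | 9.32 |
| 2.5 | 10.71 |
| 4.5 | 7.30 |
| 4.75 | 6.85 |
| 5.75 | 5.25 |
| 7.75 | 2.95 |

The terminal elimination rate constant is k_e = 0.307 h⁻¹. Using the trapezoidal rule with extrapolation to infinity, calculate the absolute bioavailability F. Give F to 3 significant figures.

Trapezoidal AUC_0→7.75 (oral suspension):
  [0→1]: (0.00+9.32)/2 × 1 = 4.66
  [1→2.5]: (9.32+10.71)/2 × 1.5 = 15.0225
  [2.5→4.5]: (10.71+7.30)/2 × 2 = 18.01
  [4.5→4.75]: (7.30+6.85)/2 × 0.25 = 1.76875
  [4.75→5.75]: (6.85+5.25)/2 × 1 = 6.05
  [5.75→7.75]: (5.25+2.95)/2 × 2 = 8.2
  Sum = 53.71125 mcg/mL·h
Tail: C_last/k_e = 2.95/0.307 = 9.609
AUC_0→∞ (oral suspension) = 53.71125 + 9.609 = 63.32025 mcg/mL·h
F = (AUC_ev/D_ev)/(AUC_iv/D_iv) = (63.32025/150)/(267/150) = 0.422135/1.78 = 0.2372

F = 0.237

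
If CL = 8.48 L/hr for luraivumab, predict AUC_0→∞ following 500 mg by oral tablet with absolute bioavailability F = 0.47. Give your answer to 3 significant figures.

AUC_0→∞ = F × Dose / CL
        = 0.47 × 500 / 8.48 = 27.7123 mg/L·hr

AUC = 27.7 mg/L·hr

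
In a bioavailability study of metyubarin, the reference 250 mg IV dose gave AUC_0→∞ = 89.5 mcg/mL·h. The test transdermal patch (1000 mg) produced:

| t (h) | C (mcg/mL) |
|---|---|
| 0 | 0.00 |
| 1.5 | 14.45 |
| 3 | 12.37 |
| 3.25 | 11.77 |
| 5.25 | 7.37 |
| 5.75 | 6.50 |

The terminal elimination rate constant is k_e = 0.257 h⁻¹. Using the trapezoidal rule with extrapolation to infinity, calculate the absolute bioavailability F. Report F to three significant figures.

F = 0.229

Trapezoidal AUC_0→5.75 (transdermal patch):
  [0→1.5]: (0.00+14.45)/2 × 1.5 = 10.8375
  [1.5→3]: (14.45+12.37)/2 × 1.5 = 20.115
  [3→3.25]: (12.37+11.77)/2 × 0.25 = 3.0175
  [3.25→5.25]: (11.77+7.37)/2 × 2 = 19.14
  [5.25→5.75]: (7.37+6.50)/2 × 0.5 = 3.4675
  Sum = 56.5775 mcg/mL·h
Tail: C_last/k_e = 6.50/0.257 = 25.292
AUC_0→∞ (transdermal patch) = 56.5775 + 25.292 = 81.8695 mcg/mL·h
F = (AUC_ev/D_ev)/(AUC_iv/D_iv) = (81.8695/1000)/(89.5/250) = 0.0818695/0.358 = 0.2287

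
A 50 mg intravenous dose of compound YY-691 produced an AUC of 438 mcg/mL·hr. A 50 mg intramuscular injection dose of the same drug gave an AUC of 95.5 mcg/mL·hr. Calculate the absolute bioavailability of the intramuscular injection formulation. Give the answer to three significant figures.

F = (AUC_ev / D_ev) / (AUC_iv / D_iv)
  = (95.5/50) / (438/50)
  = 1.91 / 8.76 = 0.2180

F = 0.218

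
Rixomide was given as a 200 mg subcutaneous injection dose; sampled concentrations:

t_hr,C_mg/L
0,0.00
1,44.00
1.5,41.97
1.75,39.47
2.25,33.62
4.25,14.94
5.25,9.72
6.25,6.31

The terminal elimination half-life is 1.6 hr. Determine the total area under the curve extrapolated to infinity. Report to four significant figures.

AUC = 155.4 mg/L·hr

Trapezoidal AUC_0→6.25:
  [0→1]: (0.00+44.00)/2 × 1 = 22.0
  [1→1.5]: (44.00+41.97)/2 × 0.5 = 21.4925
  [1.5→1.75]: (41.97+39.47)/2 × 0.25 = 10.18
  [1.75→2.25]: (39.47+33.62)/2 × 0.5 = 18.2725
  [2.25→4.25]: (33.62+14.94)/2 × 2 = 48.56
  [4.25→5.25]: (14.94+9.72)/2 × 1 = 12.33
  [5.25→6.25]: (9.72+6.31)/2 × 1 = 8.015
  Sum = 140.85 mg/L·hr
k_e = ln2 / t½ = 0.693147 / 1.6 = 0.4332 hr^-1
Extrapolated tail: C_last / k_e = 6.31 / 0.4332 = 14.566
AUC_0→∞ = 140.85 + 14.566 = 155.416 mg/L·hr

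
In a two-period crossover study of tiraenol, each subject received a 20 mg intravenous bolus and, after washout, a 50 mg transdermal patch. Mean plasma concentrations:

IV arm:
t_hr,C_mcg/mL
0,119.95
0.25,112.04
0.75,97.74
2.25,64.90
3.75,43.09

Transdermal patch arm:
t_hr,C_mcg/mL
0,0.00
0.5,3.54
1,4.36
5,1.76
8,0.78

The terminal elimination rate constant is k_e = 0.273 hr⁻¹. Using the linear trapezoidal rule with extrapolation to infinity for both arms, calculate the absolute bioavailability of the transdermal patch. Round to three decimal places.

F = 0.020

Trapezoidal AUC_0→3.75 (IV):
  [0→0.25]: (119.95+112.04)/2 × 0.25 = 28.99875
  [0.25→0.75]: (112.04+97.74)/2 × 0.5 = 52.445
  [0.75→2.25]: (97.74+64.90)/2 × 1.5 = 121.98
  [2.25→3.75]: (64.90+43.09)/2 × 1.5 = 80.9925
  Sum = 284.41625 mcg/mL·hr
IV tail: 43.09/0.273 = 157.839; AUC_iv,0→∞ = 284.41625 + 157.839 = 442.25525 mcg/mL·hr
Trapezoidal AUC_0→8 (transdermal patch):
  [0→0.5]: (0.00+3.54)/2 × 0.5 = 0.885
  [0.5→1]: (3.54+4.36)/2 × 0.5 = 1.975
  [1→5]: (4.36+1.76)/2 × 4 = 12.24
  [5→8]: (1.76+0.78)/2 × 3 = 3.81
  Sum = 18.91 mcg/mL·hr
transdermal patch tail: 0.78/0.273 = 2.857; AUC_ev,0→∞ = 18.91 + 2.857 = 21.767 mcg/mL·hr
F = (AUC_ev/D_ev)/(AUC_iv/D_iv) = (21.767/50)/(442.25525/20) = 0.43534/22.1128 = 0.0197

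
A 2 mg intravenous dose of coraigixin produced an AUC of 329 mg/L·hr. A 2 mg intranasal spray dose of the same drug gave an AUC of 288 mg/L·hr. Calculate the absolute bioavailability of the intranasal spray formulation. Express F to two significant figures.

F = (AUC_ev / D_ev) / (AUC_iv / D_iv)
  = (288/2) / (329/2)
  = 144 / 164.5 = 0.8754

F = 0.88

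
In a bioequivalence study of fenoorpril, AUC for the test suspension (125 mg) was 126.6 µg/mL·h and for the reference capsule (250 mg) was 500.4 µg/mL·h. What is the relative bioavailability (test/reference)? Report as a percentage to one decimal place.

F_rel = (AUC_test/D_test) / (AUC_ref/D_ref)
      = (126.6/125) / (500.4/250)
      = 1.0128 / 2.0016 = 0.5060 = 50.60%

F_rel = 50.6%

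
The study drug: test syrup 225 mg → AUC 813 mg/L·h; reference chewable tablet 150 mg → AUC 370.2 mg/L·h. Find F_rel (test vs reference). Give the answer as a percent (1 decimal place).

F_rel = (AUC_test/D_test) / (AUC_ref/D_ref)
      = (813/225) / (370.2/150)
      = 3.61333 / 2.468 = 1.4641 = 146.41%

F_rel = 146.4%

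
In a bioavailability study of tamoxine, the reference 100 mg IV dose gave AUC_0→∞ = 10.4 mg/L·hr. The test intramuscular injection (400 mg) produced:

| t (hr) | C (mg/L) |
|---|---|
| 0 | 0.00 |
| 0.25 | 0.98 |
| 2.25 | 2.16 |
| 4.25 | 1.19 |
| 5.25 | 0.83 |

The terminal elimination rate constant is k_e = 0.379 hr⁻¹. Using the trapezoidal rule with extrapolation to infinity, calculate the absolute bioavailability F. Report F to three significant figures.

F = 0.236

Trapezoidal AUC_0→5.25 (intramuscular injection):
  [0→0.25]: (0.00+0.98)/2 × 0.25 = 0.1225
  [0.25→2.25]: (0.98+2.16)/2 × 2 = 3.14
  [2.25→4.25]: (2.16+1.19)/2 × 2 = 3.35
  [4.25→5.25]: (1.19+0.83)/2 × 1 = 1.01
  Sum = 7.6225 mg/L·hr
Tail: C_last/k_e = 0.83/0.379 = 2.190
AUC_0→∞ (intramuscular injection) = 7.6225 + 2.190 = 9.8125 mg/L·hr
F = (AUC_ev/D_ev)/(AUC_iv/D_iv) = (9.8125/400)/(10.4/100) = 0.02453125/0.104 = 0.2359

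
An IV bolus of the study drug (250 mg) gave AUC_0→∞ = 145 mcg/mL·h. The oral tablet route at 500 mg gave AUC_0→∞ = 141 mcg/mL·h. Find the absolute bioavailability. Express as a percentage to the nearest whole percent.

F = 49%

F = (AUC_ev / D_ev) / (AUC_iv / D_iv)
  = (141/500) / (145/250)
  = 0.282 / 0.58 = 0.4862
  = 48.62%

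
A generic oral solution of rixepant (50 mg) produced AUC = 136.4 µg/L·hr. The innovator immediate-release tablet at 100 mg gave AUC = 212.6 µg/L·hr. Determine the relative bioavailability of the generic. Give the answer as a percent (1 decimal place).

F_rel = (AUC_test/D_test) / (AUC_ref/D_ref)
      = (136.4/50) / (212.6/100)
      = 2.728 / 2.126 = 1.2832 = 128.32%

F_rel = 128.3%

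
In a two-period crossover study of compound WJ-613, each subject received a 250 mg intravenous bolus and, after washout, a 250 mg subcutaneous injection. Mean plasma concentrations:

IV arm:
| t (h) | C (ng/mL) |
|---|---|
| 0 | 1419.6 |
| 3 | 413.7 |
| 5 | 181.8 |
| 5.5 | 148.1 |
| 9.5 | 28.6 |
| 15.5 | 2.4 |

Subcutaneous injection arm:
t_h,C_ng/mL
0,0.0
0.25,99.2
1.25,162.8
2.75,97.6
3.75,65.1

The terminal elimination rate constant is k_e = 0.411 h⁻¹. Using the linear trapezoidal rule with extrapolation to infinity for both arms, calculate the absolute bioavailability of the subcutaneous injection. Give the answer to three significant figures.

F = 0.149

Trapezoidal AUC_0→15.5 (IV):
  [0→3]: (1419.6+413.7)/2 × 3 = 2749.95
  [3→5]: (413.7+181.8)/2 × 2 = 595.5
  [5→5.5]: (181.8+148.1)/2 × 0.5 = 82.475
  [5.5→9.5]: (148.1+28.6)/2 × 4 = 353.4
  [9.5→15.5]: (28.6+2.4)/2 × 6 = 93.0
  Sum = 3874.325 ng/mL·h
IV tail: 2.4/0.411 = 5.839; AUC_iv,0→∞ = 3874.325 + 5.839 = 3880.164 ng/mL·h
Trapezoidal AUC_0→3.75 (subcutaneous injection):
  [0→0.25]: (0.0+99.2)/2 × 0.25 = 12.4
  [0.25→1.25]: (99.2+162.8)/2 × 1 = 131.0
  [1.25→2.75]: (162.8+97.6)/2 × 1.5 = 195.3
  [2.75→3.75]: (97.6+65.1)/2 × 1 = 81.35
  Sum = 420.05 ng/mL·h
subcutaneous injection tail: 65.1/0.411 = 158.394; AUC_ev,0→∞ = 420.05 + 158.394 = 578.444 ng/mL·h
F = (AUC_ev/D_ev)/(AUC_iv/D_iv) = (578.444/250)/(3880.164/250) = 2.313776/15.520656 = 0.1491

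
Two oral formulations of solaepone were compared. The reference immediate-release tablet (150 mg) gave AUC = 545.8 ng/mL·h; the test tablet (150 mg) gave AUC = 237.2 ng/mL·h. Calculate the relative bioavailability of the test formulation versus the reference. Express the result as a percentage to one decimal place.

F_rel = (AUC_test/D_test) / (AUC_ref/D_ref)
      = (237.2/150) / (545.8/150)
      = 1.58133 / 3.63867 = 0.4346 = 43.46%

F_rel = 43.5%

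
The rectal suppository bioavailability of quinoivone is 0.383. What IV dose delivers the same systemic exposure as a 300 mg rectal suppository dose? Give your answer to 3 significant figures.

D_iv = 115 mg

Systemic exposure from an extravascular dose = F × D_ev, so the equivalent IV dose is F × D_ev.
D_iv = F × D_ev = 0.383 × 300 = 114.9 mg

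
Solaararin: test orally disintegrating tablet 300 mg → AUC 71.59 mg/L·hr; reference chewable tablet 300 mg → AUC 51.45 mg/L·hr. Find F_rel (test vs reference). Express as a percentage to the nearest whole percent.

F_rel = (AUC_test/D_test) / (AUC_ref/D_ref)
      = (71.59/300) / (51.45/300)
      = 0.238633 / 0.1715 = 1.3914 = 139.14%

F_rel = 139%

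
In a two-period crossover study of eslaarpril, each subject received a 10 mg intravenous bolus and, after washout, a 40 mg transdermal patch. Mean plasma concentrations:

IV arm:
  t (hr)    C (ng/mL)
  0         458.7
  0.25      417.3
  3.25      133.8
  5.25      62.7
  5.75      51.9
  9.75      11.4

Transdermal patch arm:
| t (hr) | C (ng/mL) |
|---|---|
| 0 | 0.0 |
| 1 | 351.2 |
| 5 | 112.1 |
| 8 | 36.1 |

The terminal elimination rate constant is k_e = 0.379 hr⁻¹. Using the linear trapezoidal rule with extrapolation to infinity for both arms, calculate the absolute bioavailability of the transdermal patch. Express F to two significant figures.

F = 0.27

Trapezoidal AUC_0→9.75 (IV):
  [0→0.25]: (458.7+417.3)/2 × 0.25 = 109.5
  [0.25→3.25]: (417.3+133.8)/2 × 3 = 826.65
  [3.25→5.25]: (133.8+62.7)/2 × 2 = 196.5
  [5.25→5.75]: (62.7+51.9)/2 × 0.5 = 28.65
  [5.75→9.75]: (51.9+11.4)/2 × 4 = 126.6
  Sum = 1287.9 ng/mL·hr
IV tail: 11.4/0.379 = 30.079; AUC_iv,0→∞ = 1287.9 + 30.079 = 1317.979 ng/mL·hr
Trapezoidal AUC_0→8 (transdermal patch):
  [0→1]: (0.0+351.2)/2 × 1 = 175.6
  [1→5]: (351.2+112.1)/2 × 4 = 926.6
  [5→8]: (112.1+36.1)/2 × 3 = 222.3
  Sum = 1324.5 ng/mL·hr
transdermal patch tail: 36.1/0.379 = 95.251; AUC_ev,0→∞ = 1324.5 + 95.251 = 1419.751 ng/mL·hr
F = (AUC_ev/D_ev)/(AUC_iv/D_iv) = (1419.751/40)/(1317.979/10) = 35.493775/131.7979 = 0.2693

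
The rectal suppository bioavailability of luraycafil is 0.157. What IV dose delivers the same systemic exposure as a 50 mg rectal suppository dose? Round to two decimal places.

Systemic exposure from an extravascular dose = F × D_ev, so the equivalent IV dose is F × D_ev.
D_iv = F × D_ev = 0.157 × 50 = 7.85 mg

D_iv = 7.85 mg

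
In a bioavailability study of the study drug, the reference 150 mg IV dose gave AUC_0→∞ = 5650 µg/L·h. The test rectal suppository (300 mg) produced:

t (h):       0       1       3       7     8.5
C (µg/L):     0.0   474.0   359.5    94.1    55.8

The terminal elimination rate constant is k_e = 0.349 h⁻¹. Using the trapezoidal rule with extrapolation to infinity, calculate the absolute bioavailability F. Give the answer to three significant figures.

Trapezoidal AUC_0→8.5 (rectal suppository):
  [0→1]: (0.0+474.0)/2 × 1 = 237.0
  [1→3]: (474.0+359.5)/2 × 2 = 833.5
  [3→7]: (359.5+94.1)/2 × 4 = 907.2
  [7→8.5]: (94.1+55.8)/2 × 1.5 = 112.425
  Sum = 2090.125 µg/L·h
Tail: C_last/k_e = 55.8/0.349 = 159.885
AUC_0→∞ (rectal suppository) = 2090.125 + 159.885 = 2250.01 µg/L·h
F = (AUC_ev/D_ev)/(AUC_iv/D_iv) = (2250.01/300)/(5650/150) = 7.50003/37.6667 = 0.1991

F = 0.199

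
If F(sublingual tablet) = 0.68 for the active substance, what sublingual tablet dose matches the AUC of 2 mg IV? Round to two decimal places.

For equal systemic exposure: F × D_ev = D_iv
D_ev = D_iv / F = 2 / 0.68 = 2.94118 mg

D_sublingual = 2.94 mg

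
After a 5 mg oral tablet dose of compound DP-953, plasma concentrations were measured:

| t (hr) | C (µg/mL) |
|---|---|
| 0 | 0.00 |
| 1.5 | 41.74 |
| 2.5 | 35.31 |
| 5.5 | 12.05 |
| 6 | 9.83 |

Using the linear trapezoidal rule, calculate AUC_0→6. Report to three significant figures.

Trapezoidal AUC_0→6:
  [0→1.5]: (0.00+41.74)/2 × 1.5 = 31.305
  [1.5→2.5]: (41.74+35.31)/2 × 1 = 38.525
  [2.5→5.5]: (35.31+12.05)/2 × 3 = 71.04
  [5.5→6]: (12.05+9.83)/2 × 0.5 = 5.47
  Sum = 146.34 µg/mL·hr

AUC = 146 µg/mL·hr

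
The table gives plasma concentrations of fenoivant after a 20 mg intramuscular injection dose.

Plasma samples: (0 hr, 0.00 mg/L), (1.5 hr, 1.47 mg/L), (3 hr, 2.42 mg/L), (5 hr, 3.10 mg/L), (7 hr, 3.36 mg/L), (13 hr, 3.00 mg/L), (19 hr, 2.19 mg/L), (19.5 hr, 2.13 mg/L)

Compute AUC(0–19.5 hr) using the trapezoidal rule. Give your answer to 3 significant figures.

AUC = 51.7 mg/L·hr

Trapezoidal AUC_0→19.5:
  [0→1.5]: (0.00+1.47)/2 × 1.5 = 1.1025
  [1.5→3]: (1.47+2.42)/2 × 1.5 = 2.9175
  [3→5]: (2.42+3.10)/2 × 2 = 5.52
  [5→7]: (3.10+3.36)/2 × 2 = 6.46
  [7→13]: (3.36+3.00)/2 × 6 = 19.08
  [13→19]: (3.00+2.19)/2 × 6 = 15.57
  [19→19.5]: (2.19+2.13)/2 × 0.5 = 1.08
  Sum = 51.73 mg/L·hr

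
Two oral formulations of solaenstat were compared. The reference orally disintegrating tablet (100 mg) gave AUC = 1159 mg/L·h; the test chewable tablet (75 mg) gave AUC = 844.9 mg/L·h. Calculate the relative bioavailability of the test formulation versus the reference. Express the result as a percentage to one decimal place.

F_rel = 97.2%

F_rel = (AUC_test/D_test) / (AUC_ref/D_ref)
      = (844.9/75) / (1159/100)
      = 11.2653 / 11.59 = 0.9720 = 97.20%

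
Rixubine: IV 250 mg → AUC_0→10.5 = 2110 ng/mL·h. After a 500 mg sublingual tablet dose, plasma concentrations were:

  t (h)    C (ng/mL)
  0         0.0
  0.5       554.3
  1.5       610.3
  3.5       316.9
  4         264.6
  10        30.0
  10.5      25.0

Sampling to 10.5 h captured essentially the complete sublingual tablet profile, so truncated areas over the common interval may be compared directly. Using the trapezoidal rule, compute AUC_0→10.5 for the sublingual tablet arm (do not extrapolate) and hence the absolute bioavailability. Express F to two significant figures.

Trapezoidal AUC_0→10.5 (sublingual tablet):
  [0→0.5]: (0.0+554.3)/2 × 0.5 = 138.575
  [0.5→1.5]: (554.3+610.3)/2 × 1 = 582.3
  [1.5→3.5]: (610.3+316.9)/2 × 2 = 927.2
  [3.5→4]: (316.9+264.6)/2 × 0.5 = 145.375
  [4→10]: (264.6+30.0)/2 × 6 = 883.8
  [10→10.5]: (30.0+25.0)/2 × 0.5 = 13.75
  Sum = 2691.0 ng/mL·h
F = (AUC_ev/D_ev)/(AUC_iv/D_iv) = (2691.0/500)/(2110/250) = 5.382/8.44 = 0.6377

F = 0.64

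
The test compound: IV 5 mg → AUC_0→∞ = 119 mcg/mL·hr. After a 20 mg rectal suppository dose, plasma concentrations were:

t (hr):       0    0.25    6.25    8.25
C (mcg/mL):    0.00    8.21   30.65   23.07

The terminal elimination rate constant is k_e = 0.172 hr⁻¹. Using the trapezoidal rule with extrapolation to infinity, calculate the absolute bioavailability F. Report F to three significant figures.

Trapezoidal AUC_0→8.25 (rectal suppository):
  [0→0.25]: (0.00+8.21)/2 × 0.25 = 1.02625
  [0.25→6.25]: (8.21+30.65)/2 × 6 = 116.58
  [6.25→8.25]: (30.65+23.07)/2 × 2 = 53.72
  Sum = 171.32625 mcg/mL·hr
Tail: C_last/k_e = 23.07/0.172 = 134.128
AUC_0→∞ (rectal suppository) = 171.32625 + 134.128 = 305.45425 mcg/mL·hr
F = (AUC_ev/D_ev)/(AUC_iv/D_iv) = (305.45425/20)/(119/5) = 15.2727/23.8 = 0.6417

F = 0.642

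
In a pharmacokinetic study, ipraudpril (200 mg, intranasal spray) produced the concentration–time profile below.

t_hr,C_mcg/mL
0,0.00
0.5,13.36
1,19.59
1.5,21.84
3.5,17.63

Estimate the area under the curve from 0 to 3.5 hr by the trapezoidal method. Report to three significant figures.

Trapezoidal AUC_0→3.5:
  [0→0.5]: (0.00+13.36)/2 × 0.5 = 3.34
  [0.5→1]: (13.36+19.59)/2 × 0.5 = 8.2375
  [1→1.5]: (19.59+21.84)/2 × 0.5 = 10.3575
  [1.5→3.5]: (21.84+17.63)/2 × 2 = 39.47
  Sum = 61.405 mcg/mL·hr

AUC = 61.4 mcg/mL·hr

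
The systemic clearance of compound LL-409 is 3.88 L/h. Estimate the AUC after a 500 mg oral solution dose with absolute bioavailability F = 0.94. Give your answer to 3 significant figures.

AUC = 121 mg/L·h

AUC_0→∞ = F × Dose / CL
        = 0.94 × 500 / 3.88 = 121.134 mg/L·h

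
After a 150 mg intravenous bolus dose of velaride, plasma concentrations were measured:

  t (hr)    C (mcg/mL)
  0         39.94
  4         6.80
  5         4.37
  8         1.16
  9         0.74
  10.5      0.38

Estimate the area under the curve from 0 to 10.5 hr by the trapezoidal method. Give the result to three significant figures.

AUC = 109 mcg/mL·hr

Trapezoidal AUC_0→10.5:
  [0→4]: (39.94+6.80)/2 × 4 = 93.48
  [4→5]: (6.80+4.37)/2 × 1 = 5.585
  [5→8]: (4.37+1.16)/2 × 3 = 8.295
  [8→9]: (1.16+0.74)/2 × 1 = 0.95
  [9→10.5]: (0.74+0.38)/2 × 1.5 = 0.84
  Sum = 109.15 mcg/mL·hr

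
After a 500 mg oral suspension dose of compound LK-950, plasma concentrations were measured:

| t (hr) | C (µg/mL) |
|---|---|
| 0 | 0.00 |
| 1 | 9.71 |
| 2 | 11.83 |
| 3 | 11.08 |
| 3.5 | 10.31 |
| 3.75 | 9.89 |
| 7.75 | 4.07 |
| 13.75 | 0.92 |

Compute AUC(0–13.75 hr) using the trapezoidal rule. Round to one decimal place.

AUC = 77.8 µg/mL·hr

Trapezoidal AUC_0→13.75:
  [0→1]: (0.00+9.71)/2 × 1 = 4.855
  [1→2]: (9.71+11.83)/2 × 1 = 10.77
  [2→3]: (11.83+11.08)/2 × 1 = 11.455
  [3→3.5]: (11.08+10.31)/2 × 0.5 = 5.3475
  [3.5→3.75]: (10.31+9.89)/2 × 0.25 = 2.525
  [3.75→7.75]: (9.89+4.07)/2 × 4 = 27.92
  [7.75→13.75]: (4.07+0.92)/2 × 6 = 14.97
  Sum = 77.8425 µg/mL·hr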